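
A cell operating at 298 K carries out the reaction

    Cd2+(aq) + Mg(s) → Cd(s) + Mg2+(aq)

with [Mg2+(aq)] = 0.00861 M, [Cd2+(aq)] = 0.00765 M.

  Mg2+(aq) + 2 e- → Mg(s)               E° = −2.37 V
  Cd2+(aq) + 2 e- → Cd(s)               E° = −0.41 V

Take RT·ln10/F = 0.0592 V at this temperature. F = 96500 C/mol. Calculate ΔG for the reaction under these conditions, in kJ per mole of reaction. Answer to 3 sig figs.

−378 kJ/mol

With Cd²⁺/Cd reduced at the cathode, E°cell = −0.41 − (−2.37) = +1.96 V and n = 2.
Q = [Mg2+(aq)] / [Cd2+(aq)] = 1.13, so log Q = 0.051 and E = +1.96 − (0.0592/2)(0.051) = +1.9585 V.
Finally ΔG = −nFE = −(2)(96500 C/mol)(+1.9585 V) = −378 kJ/mol.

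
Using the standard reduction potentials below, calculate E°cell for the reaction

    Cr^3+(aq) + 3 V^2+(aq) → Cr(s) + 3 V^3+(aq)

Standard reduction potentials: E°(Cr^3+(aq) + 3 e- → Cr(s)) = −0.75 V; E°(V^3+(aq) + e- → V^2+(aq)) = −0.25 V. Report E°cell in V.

−0.50 V

Cr^3+(aq) gains electrons, so the Cr³⁺/Cr couple is the cathode; the V³⁺/V²⁺ couple is the anode.
E°cell = E°(cathode) − E°(anode) = −0.75 − (−0.25) = −0.50 V.
The negative E°cell means the reaction is non-spontaneous in the direction written.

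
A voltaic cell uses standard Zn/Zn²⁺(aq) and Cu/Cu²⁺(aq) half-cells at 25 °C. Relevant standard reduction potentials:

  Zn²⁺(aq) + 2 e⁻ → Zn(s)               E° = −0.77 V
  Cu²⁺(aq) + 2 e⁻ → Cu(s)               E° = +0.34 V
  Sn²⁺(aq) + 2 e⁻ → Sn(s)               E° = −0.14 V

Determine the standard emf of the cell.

The Cu²⁺/Cu couple has the higher E°, so Cu ion is reduced (cathode) and Zn is oxidized (anode).
E°cell = E°(cathode) − E°(anode) = +0.34 − (−0.77) = +1.11 V.

+1.11 V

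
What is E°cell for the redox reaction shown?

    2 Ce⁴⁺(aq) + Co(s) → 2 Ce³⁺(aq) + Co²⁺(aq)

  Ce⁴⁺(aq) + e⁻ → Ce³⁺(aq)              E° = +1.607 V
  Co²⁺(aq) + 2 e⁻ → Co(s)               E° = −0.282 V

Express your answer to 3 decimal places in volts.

Ce⁴⁺(aq) gains electrons, so the Ce⁴⁺/Ce³⁺ couple is the cathode; the Co²⁺/Co couple is the anode.
E°cell = E°(cathode) − E°(anode) = +1.607 − (−0.282) = +1.889 V.
The positive value indicates the reaction is spontaneous as written.

+1.889 V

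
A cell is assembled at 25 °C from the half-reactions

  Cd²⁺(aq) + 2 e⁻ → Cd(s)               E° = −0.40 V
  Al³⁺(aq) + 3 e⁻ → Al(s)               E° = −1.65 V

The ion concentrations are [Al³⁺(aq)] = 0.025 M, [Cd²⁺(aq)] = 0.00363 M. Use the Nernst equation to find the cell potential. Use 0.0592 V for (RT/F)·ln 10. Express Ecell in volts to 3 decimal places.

+1.209 V

Cd²⁺/Cd is reduced (cathode, E° = −0.40 V) and Al³⁺/Al is oxidized (anode).
E°cell = E°cat − E°an = −0.40 − (−1.65) = +1.25 V; n = 6.
Balancing gives 3 Cd²⁺(aq) + 2 Al(s) → 3 Cd(s) + 2 Al³⁺(aq); hence Q = [Al³⁺(aq)]^2 / [Cd²⁺(aq)]^3 = 1.31×10^4 (log Q = 4.116).
By the Nernst equation, E = +1.25 − (0.0592/6)·(4.116) = +1.209 V.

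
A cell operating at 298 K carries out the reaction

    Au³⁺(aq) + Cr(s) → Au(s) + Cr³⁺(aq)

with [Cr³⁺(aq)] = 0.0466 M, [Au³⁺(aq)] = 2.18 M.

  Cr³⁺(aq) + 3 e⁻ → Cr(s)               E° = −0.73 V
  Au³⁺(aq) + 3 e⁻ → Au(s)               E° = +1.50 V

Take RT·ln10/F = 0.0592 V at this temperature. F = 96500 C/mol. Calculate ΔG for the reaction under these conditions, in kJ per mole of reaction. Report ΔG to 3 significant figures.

The standard cell potential is +1.50 − (−0.73) = +2.23 V, with n = 3 electrons in the balanced equation.
Q = [Cr³⁺(aq)] / [Au³⁺(aq)] = 0.0214, so log Q = −1.670 and E = +2.23 − (0.0592/3)(−1.670) = +2.2630 V.
Finally ΔG = −nFE = −(3)(96500 C/mol)(+2.2630 V) = −655 kJ/mol.

−655 kJ/mol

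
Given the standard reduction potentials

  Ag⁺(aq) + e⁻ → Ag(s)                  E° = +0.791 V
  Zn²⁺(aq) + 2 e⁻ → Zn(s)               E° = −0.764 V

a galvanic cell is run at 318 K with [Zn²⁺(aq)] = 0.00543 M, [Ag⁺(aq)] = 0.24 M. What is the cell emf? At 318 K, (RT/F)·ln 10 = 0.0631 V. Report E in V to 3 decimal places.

Ag⁺/Ag is reduced (cathode, E° = +0.791 V) and Zn²⁺/Zn is oxidized (anode).
E°cell = +0.791 − (−0.764) = +1.555 V, with n = 2 electrons transferred.
For the overall reaction 2 Ag⁺(aq) + Zn(s) → 2 Ag(s) + Zn²⁺(aq), Q = [Zn²⁺(aq)] / [Ag⁺(aq)]^2 = 0.0943, giving log Q = −1.026.
Applying E = E° − (RT ln10/nF)·log Q gives +1.555 − (0.0631/2)(−1.026) = +1.587 V.

+1.587 V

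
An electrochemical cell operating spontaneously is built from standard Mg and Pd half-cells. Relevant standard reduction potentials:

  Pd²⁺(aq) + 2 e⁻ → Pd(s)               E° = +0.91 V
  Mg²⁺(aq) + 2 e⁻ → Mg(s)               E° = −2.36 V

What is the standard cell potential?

+3.27 V

Of the two couples in this cell, the one with the more positive reduction potential is reduced at the cathode: here that is Pd²⁺/Pd (+0.91 V); Mg²⁺/Mg (−2.36 V) is the anode.
E°cell = E°(cathode) − E°(anode) = +0.91 − (−2.36) = +3.27 V.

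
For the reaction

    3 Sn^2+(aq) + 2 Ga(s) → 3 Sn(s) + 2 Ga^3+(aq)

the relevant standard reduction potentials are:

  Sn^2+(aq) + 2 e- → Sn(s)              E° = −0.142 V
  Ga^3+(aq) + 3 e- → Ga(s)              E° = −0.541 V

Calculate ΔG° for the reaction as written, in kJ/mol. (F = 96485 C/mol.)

In the reaction as written Sn^2+(aq) is reduced, so the Sn²⁺/Sn couple is the cathode and Ga³⁺/Ga is the anode.
E°cell = −0.142 − (−0.541) = +0.399 V; balancing electrons gives n = 6.
ΔG° = −nFE°cell = −(6)(96485)(+0.399) J/mol = −231 kJ/mol.

−231 kJ/mol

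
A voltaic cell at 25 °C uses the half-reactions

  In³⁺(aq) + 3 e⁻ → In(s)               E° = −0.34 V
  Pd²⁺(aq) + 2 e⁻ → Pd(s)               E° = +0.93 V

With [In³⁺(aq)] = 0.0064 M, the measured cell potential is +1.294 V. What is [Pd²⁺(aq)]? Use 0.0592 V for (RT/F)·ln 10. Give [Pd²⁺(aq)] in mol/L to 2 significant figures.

The Pd²⁺/Pd couple has the larger reduction potential, so it is the cathode: E°cell = +0.93 − (−0.34) = +1.27 V and n = 6.
From the Nernst equation, log Q = n(E° − E)/0.0592 = 6·(+1.27 − (+1.294))/0.0592 = −2.432.
The balanced reaction is 3 Pd²⁺(aq) + 2 In(s) → 3 Pd(s) + 2 In³⁺(aq), so Q = [In³⁺(aq)]^2 / [Pd²⁺(aq)]^3.
Substituting the known concentrations and solving, log [Pd²⁺(aq)] = −0.652 and [Pd²⁺(aq)] = 0.22 M.

0.22 M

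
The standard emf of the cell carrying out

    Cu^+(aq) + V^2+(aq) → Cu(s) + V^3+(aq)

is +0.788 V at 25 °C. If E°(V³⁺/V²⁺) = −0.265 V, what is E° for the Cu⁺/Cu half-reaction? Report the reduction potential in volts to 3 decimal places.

+0.523 V

In the reaction as written the Cu⁺/Cu couple is reduced (cathode) and V³⁺/V²⁺ is oxidized (anode), so E°cell = E°(Cu⁺/Cu) − E°(V³⁺/V²⁺).
E°(Cu⁺/Cu) = E°cell + E°(anode) = +0.788 + (−0.265) = +0.523 V.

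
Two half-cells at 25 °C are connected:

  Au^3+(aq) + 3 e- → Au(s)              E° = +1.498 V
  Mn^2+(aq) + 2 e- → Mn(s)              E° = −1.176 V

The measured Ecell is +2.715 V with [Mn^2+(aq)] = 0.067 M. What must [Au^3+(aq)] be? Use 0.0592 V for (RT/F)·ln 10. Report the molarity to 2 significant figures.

With Au³⁺/Au at the cathode and Mn²⁺/Mn at the anode, E°cell = +1.498 − (−1.176) = +2.674 V (n = 6).
Since E = E° − (0.0592/n)·log Q, log Q = n(E° − E)/0.0592 = −4.155.
Balancing electrons gives 2 Au^3+(aq) + 3 Mn(s) → 2 Au(s) + 3 Mn^2+(aq); thus Q = [Mn^2+(aq)]^3 / [Au^3+(aq)]^2.
Substituting the known concentrations and solving, log [Au^3+(aq)] = 0.317 and [Au^3+(aq)] = 2.1 M.

2.1 M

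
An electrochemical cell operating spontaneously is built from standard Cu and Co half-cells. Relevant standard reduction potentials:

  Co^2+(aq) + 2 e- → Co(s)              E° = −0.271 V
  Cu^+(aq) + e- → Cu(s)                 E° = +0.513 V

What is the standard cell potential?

+0.784 V

The Cu⁺/Cu couple has the higher E°, so Cu ion is reduced (cathode) and Co is oxidized (anode).
E°cell = E°(cathode) − E°(anode) = +0.513 − (−0.271) = +0.784 V.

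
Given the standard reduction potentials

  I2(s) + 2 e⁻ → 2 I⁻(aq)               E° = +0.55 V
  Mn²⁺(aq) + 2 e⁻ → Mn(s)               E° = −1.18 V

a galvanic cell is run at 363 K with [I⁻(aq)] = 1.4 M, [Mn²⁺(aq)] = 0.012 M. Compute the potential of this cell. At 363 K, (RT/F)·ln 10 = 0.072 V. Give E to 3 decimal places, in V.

+1.789 V

The I₂/I⁻ couple has the more positive E°, so it is the cathode; Mn²⁺/Mn is the anode.
E°cell = +0.55 − (−1.18) = +1.73 V, with n = 2 electrons transferred.
The balanced reaction is I2(s) + Mn(s) → 2 I⁻(aq) + Mn²⁺(aq), so Q = [I⁻(aq)]^2·[Mn²⁺(aq)] = 0.0235 and log Q = −1.629.
By the Nernst equation, E = +1.73 − (0.072/2)·(−1.629) = +1.789 V.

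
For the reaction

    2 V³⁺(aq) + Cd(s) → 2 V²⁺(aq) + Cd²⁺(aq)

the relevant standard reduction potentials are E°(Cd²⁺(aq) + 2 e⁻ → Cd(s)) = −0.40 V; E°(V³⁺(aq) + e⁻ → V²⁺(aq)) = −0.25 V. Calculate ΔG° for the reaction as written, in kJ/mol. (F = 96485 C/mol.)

In the reaction as written V³⁺(aq) is reduced, so the V³⁺/V²⁺ couple is the cathode and Cd²⁺/Cd is the anode.
E°cell = −0.25 − (−0.40) = +0.15 V; balancing electrons gives n = 2.
ΔG° = −nFE°cell = −(2)(96485)(+0.15) J/mol = −28.9 kJ/mol.

−28.9 kJ/mol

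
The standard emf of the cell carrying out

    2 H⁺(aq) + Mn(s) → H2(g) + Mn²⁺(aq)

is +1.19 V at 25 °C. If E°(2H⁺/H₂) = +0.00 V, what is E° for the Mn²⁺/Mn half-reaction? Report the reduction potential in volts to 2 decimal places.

In the reaction as written the 2H⁺/H₂ couple is reduced (cathode) and Mn²⁺/Mn is oxidized (anode), so E°cell = E°(2H⁺/H₂) − E°(Mn²⁺/Mn).
E°(Mn²⁺/Mn) = E°(cathode) − E°cell = +0.00 − (+1.19) = −1.19 V.

−1.19 V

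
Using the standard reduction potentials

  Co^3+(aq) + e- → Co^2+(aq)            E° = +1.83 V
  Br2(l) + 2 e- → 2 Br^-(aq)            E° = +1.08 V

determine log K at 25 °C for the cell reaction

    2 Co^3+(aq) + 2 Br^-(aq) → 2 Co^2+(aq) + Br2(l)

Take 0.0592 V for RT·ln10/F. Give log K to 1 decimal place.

The Co³⁺/Co²⁺ couple is reduced (cathode); E°cell = +1.83 − (+1.08) = +0.75 V with n = 2.
At equilibrium E = 0, so log K = nE°cell / 0.0592 = (2)(+0.75) / 0.0592 = 25.3.

log K = 25.3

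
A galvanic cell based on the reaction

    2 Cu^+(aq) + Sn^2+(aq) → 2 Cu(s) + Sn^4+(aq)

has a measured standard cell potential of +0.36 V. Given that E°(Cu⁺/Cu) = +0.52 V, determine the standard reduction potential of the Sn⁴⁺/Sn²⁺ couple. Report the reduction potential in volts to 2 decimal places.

In the reaction as written the Cu⁺/Cu couple is reduced (cathode) and Sn⁴⁺/Sn²⁺ is oxidized (anode), so E°cell = E°(Cu⁺/Cu) − E°(Sn⁴⁺/Sn²⁺).
E°(Sn⁴⁺/Sn²⁺) = E°(cathode) − E°cell = +0.52 − (+0.36) = +0.16 V.

+0.16 V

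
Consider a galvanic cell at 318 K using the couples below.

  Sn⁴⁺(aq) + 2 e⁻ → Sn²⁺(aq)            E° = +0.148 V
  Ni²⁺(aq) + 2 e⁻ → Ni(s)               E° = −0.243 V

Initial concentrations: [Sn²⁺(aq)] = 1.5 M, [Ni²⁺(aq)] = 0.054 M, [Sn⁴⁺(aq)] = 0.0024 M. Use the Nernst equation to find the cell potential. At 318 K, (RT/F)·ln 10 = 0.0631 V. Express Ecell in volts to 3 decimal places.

Since E°(Sn⁴⁺/Sn²⁺) > E°(Ni²⁺/Ni), Sn⁴⁺/Sn²⁺ serves as the cathode.
E°cell = E°cat − E°an = +0.148 − (−0.243) = +0.391 V; n = 2.
The balanced reaction is Sn⁴⁺(aq) + Ni(s) → Sn²⁺(aq) + Ni²⁺(aq), so Q = ([Sn²⁺(aq)]·[Ni²⁺(aq)]) / [Sn⁴⁺(aq)] = 33.8 and log Q = 1.528.
Applying E = E° − (RT ln10/nF)·log Q gives +0.391 − (0.0631/2)(1.528) = +0.343 V.

+0.343 V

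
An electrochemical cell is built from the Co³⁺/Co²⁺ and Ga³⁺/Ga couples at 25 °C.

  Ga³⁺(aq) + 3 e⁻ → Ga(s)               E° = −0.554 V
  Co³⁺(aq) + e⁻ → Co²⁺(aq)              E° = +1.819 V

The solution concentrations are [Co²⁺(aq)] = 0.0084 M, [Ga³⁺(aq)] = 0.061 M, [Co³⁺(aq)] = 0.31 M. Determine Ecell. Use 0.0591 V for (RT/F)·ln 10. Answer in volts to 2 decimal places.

+2.49 V

Since E°(Co³⁺/Co²⁺) > E°(Ga³⁺/Ga), Co³⁺/Co²⁺ serves as the cathode.
E°cell = E°cat − E°an = +1.819 − (−0.554) = +2.373 V; n = 3.
The balanced reaction is 3 Co³⁺(aq) + Ga(s) → 3 Co²⁺(aq) + Ga³⁺(aq), so Q = ([Co²⁺(aq)]^3·[Ga³⁺(aq)]) / [Co³⁺(aq)]^3 = 1.21×10^−6 and log Q = −5.916.
E = E° − (0.0591/n)·log Q = +2.373 − (0.0591/3)(−5.916) = +2.49 V.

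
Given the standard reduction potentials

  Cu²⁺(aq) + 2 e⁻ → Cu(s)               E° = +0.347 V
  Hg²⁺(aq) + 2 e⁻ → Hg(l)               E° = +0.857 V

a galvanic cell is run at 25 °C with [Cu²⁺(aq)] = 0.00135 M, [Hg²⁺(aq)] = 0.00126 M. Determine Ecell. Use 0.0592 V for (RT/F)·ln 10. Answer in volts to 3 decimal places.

+0.509 V

Hg²⁺/Hg is reduced (cathode, E° = +0.857 V) and Cu²⁺/Cu is oxidized (anode).
E°cell = +0.857 − (+0.347) = +0.510 V, with n = 2 electrons transferred.
For the overall reaction Hg²⁺(aq) + Cu(s) → Hg(l) + Cu²⁺(aq), Q = [Cu²⁺(aq)] / [Hg²⁺(aq)] = 1.07, giving log Q = 0.030.
By the Nernst equation, E = +0.510 − (0.0592/2)·(0.030) = +0.509 V.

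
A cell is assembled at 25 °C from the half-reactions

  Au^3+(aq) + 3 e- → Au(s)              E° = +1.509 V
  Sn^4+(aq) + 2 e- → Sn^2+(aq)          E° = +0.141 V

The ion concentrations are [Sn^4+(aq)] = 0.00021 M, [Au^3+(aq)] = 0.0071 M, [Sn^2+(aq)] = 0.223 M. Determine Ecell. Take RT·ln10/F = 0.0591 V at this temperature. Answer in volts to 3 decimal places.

Au³⁺/Au is reduced (cathode, E° = +1.509 V) and Sn⁴⁺/Sn²⁺ is oxidized (anode).
E°cell = E°cat − E°an = +1.509 − (+0.141) = +1.368 V; n = 6.
The balanced reaction is 2 Au^3+(aq) + 3 Sn^2+(aq) → 2 Au(s) + 3 Sn^4+(aq), so Q = [Sn^4+(aq)]^3 / ([Au^3+(aq)]^2·[Sn^2+(aq)]^3) = 1.66×10^−5 and log Q = −4.781.
E = E° − (0.0591/n)·log Q = +1.368 − (0.0591/6)(−4.781) = +1.415 V.

+1.415 V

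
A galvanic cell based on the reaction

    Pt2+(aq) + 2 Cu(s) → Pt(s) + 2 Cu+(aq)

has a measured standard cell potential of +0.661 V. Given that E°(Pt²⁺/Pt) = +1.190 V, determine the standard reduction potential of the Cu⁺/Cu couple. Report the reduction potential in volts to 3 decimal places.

In the reaction as written the Pt²⁺/Pt couple is reduced (cathode) and Cu⁺/Cu is oxidized (anode), so E°cell = E°(Pt²⁺/Pt) − E°(Cu⁺/Cu).
E°(Cu⁺/Cu) = E°(cathode) − E°cell = +1.190 − (+0.661) = +0.529 V.

+0.529 V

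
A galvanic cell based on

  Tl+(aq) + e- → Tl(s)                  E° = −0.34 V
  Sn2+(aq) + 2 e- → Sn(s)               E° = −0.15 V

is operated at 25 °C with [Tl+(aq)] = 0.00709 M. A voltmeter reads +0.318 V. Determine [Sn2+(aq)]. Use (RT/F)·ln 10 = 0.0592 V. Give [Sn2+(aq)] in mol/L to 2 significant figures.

Sn²⁺/Sn is the cathode (higher E°); E°cell = −0.15 − (−0.34) = +0.19 V with n = 2.
From the Nernst equation, log Q = n(E° − E)/0.0592 = 2·(+0.19 − (+0.318))/0.0592 = −4.324.
For Sn2+(aq) + 2 Tl(s) → Sn(s) + 2 Tl+(aq), the reaction quotient is Q = [Tl+(aq)]^2 / [Sn2+(aq)].
Substituting the known concentrations and solving, log [Sn2+(aq)] = 0.025 and [Sn2+(aq)] = 1.1 M.

1.1 M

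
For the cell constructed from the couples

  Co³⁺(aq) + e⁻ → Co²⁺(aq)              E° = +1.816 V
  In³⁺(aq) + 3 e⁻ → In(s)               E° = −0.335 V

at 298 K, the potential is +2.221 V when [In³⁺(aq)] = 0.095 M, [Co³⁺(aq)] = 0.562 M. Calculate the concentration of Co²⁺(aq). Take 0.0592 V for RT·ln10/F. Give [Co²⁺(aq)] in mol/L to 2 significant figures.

The Co³⁺/Co²⁺ couple has the larger reduction potential, so it is the cathode: E°cell = +1.816 − (−0.335) = +2.151 V and n = 3.
Rearranging E = E° − (0.0592/n)·log Q gives log Q = 3(+2.151 − (+2.221))/0.0592 = −3.547.
For 3 Co³⁺(aq) + In(s) → 3 Co²⁺(aq) + In³⁺(aq), the reaction quotient is Q = ([Co²⁺(aq)]^3·[In³⁺(aq)]) / [Co³⁺(aq)]^3.
Solving for the unknown gives log [Co²⁺(aq)] = −1.092, so [Co²⁺(aq)] ≈ 0.081 M.

0.081 M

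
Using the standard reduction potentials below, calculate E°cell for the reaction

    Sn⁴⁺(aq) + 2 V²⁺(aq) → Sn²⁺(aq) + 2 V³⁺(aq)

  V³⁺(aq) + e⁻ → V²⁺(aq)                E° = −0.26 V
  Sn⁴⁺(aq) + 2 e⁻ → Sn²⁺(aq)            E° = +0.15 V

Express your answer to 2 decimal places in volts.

+0.41 V

In the reaction as written, Sn⁴⁺(aq) is reduced (cathode) and V³⁺(aq) is produced by oxidation at the anode.
E°cell = E°(cathode) − E°(anode) = +0.15 − (−0.26) = +0.41 V.
The positive value indicates the reaction is spontaneous as written.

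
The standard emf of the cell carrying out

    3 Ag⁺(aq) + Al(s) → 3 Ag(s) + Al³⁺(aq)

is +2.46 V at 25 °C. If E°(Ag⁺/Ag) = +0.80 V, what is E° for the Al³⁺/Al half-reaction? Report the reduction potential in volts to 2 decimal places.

−1.66 V

In the reaction as written the Ag⁺/Ag couple is reduced (cathode) and Al³⁺/Al is oxidized (anode), so E°cell = E°(Ag⁺/Ag) − E°(Al³⁺/Al).
E°(Al³⁺/Al) = E°(cathode) − E°cell = +0.80 − (+2.46) = −1.66 V.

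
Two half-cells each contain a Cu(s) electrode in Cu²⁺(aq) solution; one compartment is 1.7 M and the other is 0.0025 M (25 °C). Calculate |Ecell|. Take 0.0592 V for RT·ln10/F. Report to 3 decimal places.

For a concentration cell E°cell = 0, since both electrodes use the same couple.
The compartment with the higher Cu²⁺(aq) concentration (1.7 M) acts as the cathode; ions are reduced there and produced at the dilute (0.0025 M) anode.
With n = 2, Ecell = −(0.0592/2)·log([dilute]/[conc]) = −(0.0592/2)·log(0.0025/1.7) = +0.084 V.

0.084 V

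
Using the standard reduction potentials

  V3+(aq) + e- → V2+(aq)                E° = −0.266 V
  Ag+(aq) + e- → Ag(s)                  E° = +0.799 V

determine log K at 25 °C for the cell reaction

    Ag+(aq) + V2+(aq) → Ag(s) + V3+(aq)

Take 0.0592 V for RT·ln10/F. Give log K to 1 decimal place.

log K = 18.0

The Ag⁺/Ag couple is reduced (cathode); E°cell = +0.799 − (−0.266) = +1.065 V with n = 1.
At equilibrium E = 0, so log K = nE°cell / 0.0592 = (1)(+1.065) / 0.0592 = 18.0.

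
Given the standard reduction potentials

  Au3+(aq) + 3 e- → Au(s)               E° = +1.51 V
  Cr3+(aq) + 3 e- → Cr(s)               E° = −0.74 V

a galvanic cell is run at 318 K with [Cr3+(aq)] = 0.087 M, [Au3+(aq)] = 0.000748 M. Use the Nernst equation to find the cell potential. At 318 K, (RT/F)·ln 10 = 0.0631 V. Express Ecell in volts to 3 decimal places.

Au³⁺/Au is reduced (cathode, E° = +1.51 V) and Cr³⁺/Cr is oxidized (anode).
E°cell = +1.51 − (−0.74) = +2.25 V, with n = 3 electrons transferred.
For the overall reaction Au3+(aq) + Cr(s) → Au(s) + Cr3+(aq), Q = [Cr3+(aq)] / [Au3+(aq)] = 116, giving log Q = 2.066.
E = E° − (0.0631/n)·log Q = +2.25 − (0.0631/3)(2.066) = +2.207 V.

+2.207 V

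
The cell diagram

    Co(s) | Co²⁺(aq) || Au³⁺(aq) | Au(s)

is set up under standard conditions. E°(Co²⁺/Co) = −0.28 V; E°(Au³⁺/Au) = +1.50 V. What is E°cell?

By convention the left-hand electrode in cell notation is the anode (oxidation) and the right-hand electrode is the cathode (reduction).
E°cell = E°(right) − E°(left) = +1.50 − (−0.28) = +1.78 V.

+1.78 V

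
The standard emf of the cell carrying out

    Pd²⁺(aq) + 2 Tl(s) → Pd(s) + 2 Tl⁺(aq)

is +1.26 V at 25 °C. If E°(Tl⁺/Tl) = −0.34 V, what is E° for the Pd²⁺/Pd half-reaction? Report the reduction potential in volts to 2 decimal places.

In the reaction as written the Pd²⁺/Pd couple is reduced (cathode) and Tl⁺/Tl is oxidized (anode), so E°cell = E°(Pd²⁺/Pd) − E°(Tl⁺/Tl).
E°(Pd²⁺/Pd) = E°cell + E°(anode) = +1.26 + (−0.34) = +0.92 V.

+0.92 V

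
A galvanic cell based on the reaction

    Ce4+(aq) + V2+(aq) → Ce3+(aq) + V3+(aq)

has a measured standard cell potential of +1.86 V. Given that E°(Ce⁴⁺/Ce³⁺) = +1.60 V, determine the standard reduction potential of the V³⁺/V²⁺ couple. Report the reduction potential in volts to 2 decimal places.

−0.26 V

In the reaction as written the Ce⁴⁺/Ce³⁺ couple is reduced (cathode) and V³⁺/V²⁺ is oxidized (anode), so E°cell = E°(Ce⁴⁺/Ce³⁺) − E°(V³⁺/V²⁺).
E°(V³⁺/V²⁺) = E°(cathode) − E°cell = +1.60 − (+1.86) = −0.26 V.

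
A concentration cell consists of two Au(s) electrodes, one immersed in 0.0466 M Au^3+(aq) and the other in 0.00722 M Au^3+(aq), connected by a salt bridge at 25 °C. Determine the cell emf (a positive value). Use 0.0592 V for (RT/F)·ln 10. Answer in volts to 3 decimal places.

0.016 V

For a concentration cell E°cell = 0, since both electrodes use the same couple.
The compartment with the higher Au^3+(aq) concentration (0.0466 M) acts as the cathode; ions are reduced there and produced at the dilute (0.00722 M) anode.
With n = 3, Ecell = −(0.0592/3)·log([dilute]/[conc]) = −(0.0592/3)·log(0.00722/0.0466) = +0.016 V.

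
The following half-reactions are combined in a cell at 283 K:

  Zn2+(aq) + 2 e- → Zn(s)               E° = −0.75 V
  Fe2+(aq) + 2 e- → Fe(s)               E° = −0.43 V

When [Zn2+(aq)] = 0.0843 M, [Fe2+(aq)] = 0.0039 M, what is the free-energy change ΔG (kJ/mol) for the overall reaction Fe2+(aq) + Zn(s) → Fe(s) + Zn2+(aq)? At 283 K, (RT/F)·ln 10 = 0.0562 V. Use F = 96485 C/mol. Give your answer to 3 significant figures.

−54.5 kJ/mol

E°cell = −0.43 − (−0.75) = +0.32 V; the balanced reaction transfers n = 2 electrons.
Here Q = [Zn2+(aq)] / [Fe2+(aq)] = 21.6 (log Q = 1.335), giving E = +0.32 − (0.0562/2)·(1.335) = +0.2825 V.
Finally ΔG = −nFE = −(2)(96485 C/mol)(+0.2825 V) = −54.5 kJ/mol.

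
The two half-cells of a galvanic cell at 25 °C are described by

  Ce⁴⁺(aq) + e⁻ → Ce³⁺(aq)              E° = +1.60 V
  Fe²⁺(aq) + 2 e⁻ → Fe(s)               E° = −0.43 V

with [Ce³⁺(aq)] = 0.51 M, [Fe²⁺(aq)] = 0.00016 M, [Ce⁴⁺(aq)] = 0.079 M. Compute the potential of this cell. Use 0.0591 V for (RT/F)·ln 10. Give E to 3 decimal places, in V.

+2.094 V

The Ce⁴⁺/Ce³⁺ couple has the more positive E°, so it is the cathode; Fe²⁺/Fe is the anode.
E°cell = +1.60 − (−0.43) = +2.03 V, with n = 2 electrons transferred.
Balancing gives 2 Ce⁴⁺(aq) + Fe(s) → 2 Ce³⁺(aq) + Fe²⁺(aq); hence Q = ([Ce³⁺(aq)]^2·[Fe²⁺(aq)]) / [Ce⁴⁺(aq)]^2 = 0.00667 (log Q = −2.176).
Applying E = E° − (RT ln10/nF)·log Q gives +2.03 − (0.0591/2)(−2.176) = +2.094 V.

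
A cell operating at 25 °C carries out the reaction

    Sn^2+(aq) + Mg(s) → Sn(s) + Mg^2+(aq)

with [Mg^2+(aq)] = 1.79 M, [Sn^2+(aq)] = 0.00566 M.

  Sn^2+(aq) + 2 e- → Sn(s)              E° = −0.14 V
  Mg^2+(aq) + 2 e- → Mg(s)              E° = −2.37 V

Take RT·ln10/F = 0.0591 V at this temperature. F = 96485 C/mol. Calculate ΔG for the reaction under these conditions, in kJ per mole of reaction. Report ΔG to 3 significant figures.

−416 kJ/mol

E°cell = −0.14 − (−2.37) = +2.23 V; the balanced reaction transfers n = 2 electrons.
Q = [Mg^2+(aq)] / [Sn^2+(aq)] = 316, so log Q = 2.500 and E = +2.23 − (0.0591/2)(2.500) = +2.1561 V.
ΔG = −nFE = −(2)(96485)(+2.1561) J/mol = −416 kJ/mol.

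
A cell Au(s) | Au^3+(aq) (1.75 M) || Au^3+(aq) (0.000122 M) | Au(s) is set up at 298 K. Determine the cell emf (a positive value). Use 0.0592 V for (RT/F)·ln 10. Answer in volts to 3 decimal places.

0.082 V

For a concentration cell E°cell = 0, since both electrodes use the same couple.
The compartment with the higher Au^3+(aq) concentration (1.75 M) acts as the cathode; ions are reduced there and produced at the dilute (0.000122 M) anode.
With n = 3, Ecell = −(0.0592/3)·log([dilute]/[conc]) = −(0.0592/3)·log(0.000122/1.75) = +0.082 V.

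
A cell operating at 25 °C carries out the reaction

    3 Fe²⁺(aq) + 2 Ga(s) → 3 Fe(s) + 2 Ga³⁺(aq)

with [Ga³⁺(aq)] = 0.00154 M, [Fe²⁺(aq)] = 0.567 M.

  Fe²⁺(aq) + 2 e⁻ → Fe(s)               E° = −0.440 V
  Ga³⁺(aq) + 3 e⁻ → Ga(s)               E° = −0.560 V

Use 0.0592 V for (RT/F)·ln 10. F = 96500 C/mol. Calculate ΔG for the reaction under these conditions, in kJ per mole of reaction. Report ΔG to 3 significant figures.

−97.4 kJ/mol

With Fe²⁺/Fe reduced at the cathode, E°cell = −0.440 − (−0.560) = +0.120 V and n = 6.
Q = [Ga³⁺(aq)]^2 / [Fe²⁺(aq)]^3 = 1.3×10^−5, so log Q = −4.886 and E = +0.120 − (0.0592/6)(−4.886) = +0.1682 V.
ΔG = −nFE = −(6)(96500)(+0.1682) J/mol = −97.4 kJ/mol.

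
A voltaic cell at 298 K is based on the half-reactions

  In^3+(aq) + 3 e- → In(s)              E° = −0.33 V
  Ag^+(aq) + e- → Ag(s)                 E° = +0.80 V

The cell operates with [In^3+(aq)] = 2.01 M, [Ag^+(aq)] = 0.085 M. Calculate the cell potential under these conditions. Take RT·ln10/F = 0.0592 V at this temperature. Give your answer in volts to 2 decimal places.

Since E°(Ag⁺/Ag) > E°(In³⁺/In), Ag⁺/Ag serves as the cathode.
E°cell = E°cat − E°an = +0.80 − (−0.33) = +1.13 V; n = 3.
For the overall reaction 3 Ag^+(aq) + In(s) → 3 Ag(s) + In^3+(aq), Q = [In^3+(aq)] / [Ag^+(aq)]^3 = 3.27×10^3, giving log Q = 3.515.
Applying E = E° − (RT ln10/nF)·log Q gives +1.13 − (0.0592/3)(3.515) = +1.06 V.

+1.06 V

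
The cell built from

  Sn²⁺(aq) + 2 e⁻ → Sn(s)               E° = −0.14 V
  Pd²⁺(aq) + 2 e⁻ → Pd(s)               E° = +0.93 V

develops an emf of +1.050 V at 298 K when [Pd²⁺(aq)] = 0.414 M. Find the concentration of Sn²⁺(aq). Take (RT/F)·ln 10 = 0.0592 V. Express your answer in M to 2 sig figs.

2.0 M

Pd²⁺/Pd is the cathode (higher E°); E°cell = +0.93 − (−0.14) = +1.07 V with n = 2.
Rearranging E = E° − (0.0592/n)·log Q gives log Q = 2(+1.07 − (+1.050))/0.0592 = 0.676.
The balanced reaction is Pd²⁺(aq) + Sn(s) → Pd(s) + Sn²⁺(aq), so Q = [Sn²⁺(aq)] / [Pd²⁺(aq)].
Solving for the unknown gives log [Sn²⁺(aq)] = 0.293, so [Sn²⁺(aq)] ≈ 2.0 M.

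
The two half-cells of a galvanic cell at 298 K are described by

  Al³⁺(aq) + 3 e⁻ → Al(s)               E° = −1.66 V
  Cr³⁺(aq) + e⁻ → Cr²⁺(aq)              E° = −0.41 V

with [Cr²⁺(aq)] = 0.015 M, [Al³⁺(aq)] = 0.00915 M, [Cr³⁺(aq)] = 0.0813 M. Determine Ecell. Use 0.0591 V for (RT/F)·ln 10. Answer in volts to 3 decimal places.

+1.334 V

Since E°(Cr³⁺/Cr²⁺) > E°(Al³⁺/Al), Cr³⁺/Cr²⁺ serves as the cathode.
E°cell = −0.41 − (−1.66) = +1.25 V, with n = 3 electrons transferred.
For the overall reaction 3 Cr³⁺(aq) + Al(s) → 3 Cr²⁺(aq) + Al³⁺(aq), Q = ([Cr²⁺(aq)]^3·[Al³⁺(aq)]) / [Cr³⁺(aq)]^3 = 5.75×10^−5, giving log Q = −4.241.
By the Nernst equation, E = +1.25 − (0.0591/3)·(−4.241) = +1.334 V.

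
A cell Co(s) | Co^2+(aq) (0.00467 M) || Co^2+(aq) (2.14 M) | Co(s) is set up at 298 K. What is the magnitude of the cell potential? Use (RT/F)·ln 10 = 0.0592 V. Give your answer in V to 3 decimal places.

0.079 V

For a concentration cell E°cell = 0, since both electrodes use the same couple.
The compartment with the higher Co^2+(aq) concentration (2.14 M) acts as the cathode; ions are reduced there and produced at the dilute (0.00467 M) anode.
With n = 2, Ecell = −(0.0592/2)·log([dilute]/[conc]) = −(0.0592/2)·log(0.00467/2.14) = +0.079 V.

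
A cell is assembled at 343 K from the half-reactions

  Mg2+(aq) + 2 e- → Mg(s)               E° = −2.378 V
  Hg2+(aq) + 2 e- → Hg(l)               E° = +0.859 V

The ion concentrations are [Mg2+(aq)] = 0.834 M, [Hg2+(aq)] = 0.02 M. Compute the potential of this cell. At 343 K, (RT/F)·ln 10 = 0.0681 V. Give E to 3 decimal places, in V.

+3.182 V

Since E°(Hg²⁺/Hg) > E°(Mg²⁺/Mg), Hg²⁺/Hg serves as the cathode.
E°cell = +0.859 − (−2.378) = +3.237 V, with n = 2 electrons transferred.
The balanced reaction is Hg2+(aq) + Mg(s) → Hg(l) + Mg2+(aq), so Q = [Mg2+(aq)] / [Hg2+(aq)] = 41.7 and log Q = 1.620.
Applying E = E° − (RT ln10/nF)·log Q gives +3.237 − (0.0681/2)(1.620) = +3.182 V.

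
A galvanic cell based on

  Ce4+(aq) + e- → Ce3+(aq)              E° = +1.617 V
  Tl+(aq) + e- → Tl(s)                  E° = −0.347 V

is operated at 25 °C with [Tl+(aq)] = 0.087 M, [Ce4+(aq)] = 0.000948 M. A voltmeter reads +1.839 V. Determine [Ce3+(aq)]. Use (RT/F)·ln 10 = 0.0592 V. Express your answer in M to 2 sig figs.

With Ce⁴⁺/Ce³⁺ at the cathode and Tl⁺/Tl at the anode, E°cell = +1.617 − (−0.347) = +1.964 V (n = 1).
From the Nernst equation, log Q = n(E° − E)/0.0592 = 1·(+1.964 − (+1.839))/0.0592 = 2.111.
Balancing electrons gives Ce4+(aq) + Tl(s) → Ce3+(aq) + Tl+(aq); thus Q = ([Ce3+(aq)]·[Tl+(aq)]) / [Ce4+(aq)].
Substituting the known concentrations and solving, log [Ce3+(aq)] = 0.148 and [Ce3+(aq)] = 1.4 M.

1.4 M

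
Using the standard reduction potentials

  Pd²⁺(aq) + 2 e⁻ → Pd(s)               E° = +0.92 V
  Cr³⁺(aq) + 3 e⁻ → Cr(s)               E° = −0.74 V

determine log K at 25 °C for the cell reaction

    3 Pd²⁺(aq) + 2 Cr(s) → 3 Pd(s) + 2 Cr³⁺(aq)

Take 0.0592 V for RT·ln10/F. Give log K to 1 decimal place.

log K = 168.2

The Pd²⁺/Pd couple is reduced (cathode); E°cell = +0.92 − (−0.74) = +1.66 V with n = 6.
At equilibrium E = 0, so log K = nE°cell / 0.0592 = (6)(+1.66) / 0.0592 = 168.2.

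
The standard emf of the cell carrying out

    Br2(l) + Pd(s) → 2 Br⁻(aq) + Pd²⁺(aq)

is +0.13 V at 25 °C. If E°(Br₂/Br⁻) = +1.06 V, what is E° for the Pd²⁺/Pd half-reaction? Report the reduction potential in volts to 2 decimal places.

+0.93 V

In the reaction as written the Br₂/Br⁻ couple is reduced (cathode) and Pd²⁺/Pd is oxidized (anode), so E°cell = E°(Br₂/Br⁻) − E°(Pd²⁺/Pd).
E°(Pd²⁺/Pd) = E°(cathode) − E°cell = +1.06 − (+0.13) = +0.93 V.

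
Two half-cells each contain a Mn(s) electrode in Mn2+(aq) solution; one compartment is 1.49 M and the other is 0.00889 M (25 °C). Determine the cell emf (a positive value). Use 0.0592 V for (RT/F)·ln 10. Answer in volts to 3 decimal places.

For a concentration cell E°cell = 0, since both electrodes use the same couple.
The compartment with the higher Mn2+(aq) concentration (1.49 M) acts as the cathode; ions are reduced there and produced at the dilute (0.00889 M) anode.
With n = 2, Ecell = −(0.0592/2)·log([dilute]/[conc]) = −(0.0592/2)·log(0.00889/1.49) = +0.066 V.

0.066 V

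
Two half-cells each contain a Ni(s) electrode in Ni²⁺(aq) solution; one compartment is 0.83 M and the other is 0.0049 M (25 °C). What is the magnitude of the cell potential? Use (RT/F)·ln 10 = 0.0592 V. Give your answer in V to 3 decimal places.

For a concentration cell E°cell = 0, since both electrodes use the same couple.
The compartment with the higher Ni²⁺(aq) concentration (0.83 M) acts as the cathode; ions are reduced there and produced at the dilute (0.0049 M) anode.
With n = 2, Ecell = −(0.0592/2)·log([dilute]/[conc]) = −(0.0592/2)·log(0.0049/0.83) = +0.066 V.

0.066 V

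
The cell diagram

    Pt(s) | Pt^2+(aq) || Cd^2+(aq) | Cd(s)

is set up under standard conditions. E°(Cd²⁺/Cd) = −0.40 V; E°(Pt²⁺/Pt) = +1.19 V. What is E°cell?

−1.59 V

By convention the left-hand electrode in cell notation is the anode (oxidation) and the right-hand electrode is the cathode (reduction).
E°cell = E°(right) − E°(left) = −0.40 − (+1.19) = −1.59 V.
The negative sign shows that, as written, the cell would require an external voltage to drive the reaction.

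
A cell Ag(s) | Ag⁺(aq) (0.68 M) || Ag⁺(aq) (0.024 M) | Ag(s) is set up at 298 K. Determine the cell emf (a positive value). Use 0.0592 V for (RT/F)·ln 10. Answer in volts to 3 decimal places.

0.086 V

For a concentration cell E°cell = 0, since both electrodes use the same couple.
The compartment with the higher Ag⁺(aq) concentration (0.68 M) acts as the cathode; ions are reduced there and produced at the dilute (0.024 M) anode.
With n = 1, Ecell = −(0.0592/1)·log([dilute]/[conc]) = −(0.0592/1)·log(0.024/0.68) = +0.086 V.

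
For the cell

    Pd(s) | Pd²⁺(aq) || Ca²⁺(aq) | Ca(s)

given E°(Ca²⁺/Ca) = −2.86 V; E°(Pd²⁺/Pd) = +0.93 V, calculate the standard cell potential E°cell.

By convention the left-hand electrode in cell notation is the anode (oxidation) and the right-hand electrode is the cathode (reduction).
E°cell = E°(right) − E°(left) = −2.86 − (+0.93) = −3.79 V.
The negative sign shows that, as written, the cell would require an external voltage to drive the reaction.

−3.79 V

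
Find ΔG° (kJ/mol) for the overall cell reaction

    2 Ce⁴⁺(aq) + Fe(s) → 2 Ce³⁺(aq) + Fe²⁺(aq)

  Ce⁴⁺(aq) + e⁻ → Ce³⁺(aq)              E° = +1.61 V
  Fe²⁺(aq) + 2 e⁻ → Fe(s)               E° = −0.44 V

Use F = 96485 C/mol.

In the reaction as written Ce⁴⁺(aq) is reduced, so the Ce⁴⁺/Ce³⁺ couple is the cathode and Fe²⁺/Fe is the anode.
E°cell = +1.61 − (−0.44) = +2.05 V; balancing electrons gives n = 2.
ΔG° = −nFE°cell = −(2)(96485)(+2.05) J/mol = −396 kJ/mol.

−396 kJ/mol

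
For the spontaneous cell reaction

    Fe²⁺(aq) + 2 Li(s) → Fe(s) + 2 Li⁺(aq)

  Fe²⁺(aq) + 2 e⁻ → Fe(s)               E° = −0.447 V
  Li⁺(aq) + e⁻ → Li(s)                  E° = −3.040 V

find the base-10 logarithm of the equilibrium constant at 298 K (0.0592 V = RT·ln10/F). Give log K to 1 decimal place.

The Fe²⁺/Fe couple is reduced (cathode); E°cell = −0.447 − (−3.040) = +2.593 V with n = 2.
At equilibrium E = 0, so log K = nE°cell / 0.0592 = (2)(+2.593) / 0.0592 = 87.6.

log K = 87.6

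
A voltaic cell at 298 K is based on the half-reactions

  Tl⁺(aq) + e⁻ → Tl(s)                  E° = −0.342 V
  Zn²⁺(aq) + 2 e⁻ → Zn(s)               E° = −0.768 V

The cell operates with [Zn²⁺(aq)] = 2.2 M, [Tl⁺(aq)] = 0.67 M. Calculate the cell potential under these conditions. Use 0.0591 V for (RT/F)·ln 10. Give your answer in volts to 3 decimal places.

+0.406 V

Since E°(Tl⁺/Tl) > E°(Zn²⁺/Zn), Tl⁺/Tl serves as the cathode.
The standard potential is −0.342 − (−0.768) = +0.426 V and the balanced reaction transfers n = 2 electrons.
Balancing gives 2 Tl⁺(aq) + Zn(s) → 2 Tl(s) + Zn²⁺(aq); hence Q = [Zn²⁺(aq)] / [Tl⁺(aq)]^2 = 4.9 (log Q = 0.690).
By the Nernst equation, E = +0.426 − (0.0591/2)·(0.690) = +0.406 V.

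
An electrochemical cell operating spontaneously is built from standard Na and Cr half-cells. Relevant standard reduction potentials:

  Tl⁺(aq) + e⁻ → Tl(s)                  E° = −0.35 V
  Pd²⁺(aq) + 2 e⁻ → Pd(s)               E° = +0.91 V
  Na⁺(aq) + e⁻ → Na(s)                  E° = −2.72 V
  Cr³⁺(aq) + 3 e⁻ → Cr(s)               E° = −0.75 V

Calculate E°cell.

Of the two couples in this cell, the one with the more positive reduction potential is reduced at the cathode: here that is Cr³⁺/Cr (−0.75 V); Na⁺/Na (−2.72 V) is the anode.
E°cell = E°(cathode) − E°(anode) = −0.75 − (−2.72) = +1.97 V.

+1.97 V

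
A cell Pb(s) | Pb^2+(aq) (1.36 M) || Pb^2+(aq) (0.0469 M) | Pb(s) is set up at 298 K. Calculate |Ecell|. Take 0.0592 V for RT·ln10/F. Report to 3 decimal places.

0.043 V

For a concentration cell E°cell = 0, since both electrodes use the same couple.
The compartment with the higher Pb^2+(aq) concentration (1.36 M) acts as the cathode; ions are reduced there and produced at the dilute (0.0469 M) anode.
With n = 2, Ecell = −(0.0592/2)·log([dilute]/[conc]) = −(0.0592/2)·log(0.0469/1.36) = +0.043 V.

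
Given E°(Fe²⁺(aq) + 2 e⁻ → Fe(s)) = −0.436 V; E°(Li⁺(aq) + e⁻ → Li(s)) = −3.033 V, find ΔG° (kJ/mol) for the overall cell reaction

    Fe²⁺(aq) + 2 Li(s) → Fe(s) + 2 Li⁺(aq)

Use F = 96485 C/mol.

−501 kJ/mol

In the reaction as written Fe²⁺(aq) is reduced, so the Fe²⁺/Fe couple is the cathode and Li⁺/Li is the anode.
E°cell = −0.436 − (−3.033) = +2.597 V; balancing electrons gives n = 2.
ΔG° = −nFE°cell = −(2)(96485)(+2.597) J/mol = −501 kJ/mol.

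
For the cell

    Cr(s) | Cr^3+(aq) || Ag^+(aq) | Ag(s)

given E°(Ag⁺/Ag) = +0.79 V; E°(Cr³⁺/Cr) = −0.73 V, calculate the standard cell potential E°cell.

By convention the left-hand electrode in cell notation is the anode (oxidation) and the right-hand electrode is the cathode (reduction).
E°cell = E°(right) − E°(left) = +0.79 − (−0.73) = +1.52 V.

+1.52 V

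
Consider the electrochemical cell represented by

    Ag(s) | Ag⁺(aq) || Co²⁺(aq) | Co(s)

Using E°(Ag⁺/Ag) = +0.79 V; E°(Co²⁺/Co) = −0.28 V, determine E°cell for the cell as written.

By convention the left-hand electrode in cell notation is the anode (oxidation) and the right-hand electrode is the cathode (reduction).
E°cell = E°(right) − E°(left) = −0.28 − (+0.79) = −1.07 V.
The negative sign shows that, as written, the cell would require an external voltage to drive the reaction.

−1.07 V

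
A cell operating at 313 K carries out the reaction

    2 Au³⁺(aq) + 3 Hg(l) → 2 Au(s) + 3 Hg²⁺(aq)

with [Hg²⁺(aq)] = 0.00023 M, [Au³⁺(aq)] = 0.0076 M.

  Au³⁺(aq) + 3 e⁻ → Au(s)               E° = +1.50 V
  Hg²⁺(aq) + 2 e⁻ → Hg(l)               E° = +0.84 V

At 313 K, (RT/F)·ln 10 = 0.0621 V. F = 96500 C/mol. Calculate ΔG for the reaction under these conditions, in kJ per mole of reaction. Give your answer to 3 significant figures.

−422 kJ/mol

E°cell = +1.50 − (+0.84) = +0.66 V; the balanced reaction transfers n = 6 electrons.
The reaction quotient is [Hg²⁺(aq)]^3 / [Au³⁺(aq)]^2 = 2.11×10^−7; by Nernst, E = +0.66 − (0.0621/6)(−6.676) = +0.7291 V.
ΔG = −nFE = −(6)(96500)(+0.7291) J/mol = −422 kJ/mol.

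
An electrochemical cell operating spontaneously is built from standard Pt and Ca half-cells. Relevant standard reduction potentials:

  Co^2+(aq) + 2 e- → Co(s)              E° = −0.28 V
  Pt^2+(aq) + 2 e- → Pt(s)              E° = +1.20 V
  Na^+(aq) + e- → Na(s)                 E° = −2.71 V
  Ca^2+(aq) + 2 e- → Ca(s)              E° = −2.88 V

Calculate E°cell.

Of the two couples in this cell, the one with the more positive reduction potential is reduced at the cathode: here that is Pt²⁺/Pt (+1.20 V); Ca²⁺/Ca (−2.88 V) is the anode.
E°cell = E°(cathode) − E°(anode) = +1.20 − (−2.88) = +4.08 V.

+4.08 V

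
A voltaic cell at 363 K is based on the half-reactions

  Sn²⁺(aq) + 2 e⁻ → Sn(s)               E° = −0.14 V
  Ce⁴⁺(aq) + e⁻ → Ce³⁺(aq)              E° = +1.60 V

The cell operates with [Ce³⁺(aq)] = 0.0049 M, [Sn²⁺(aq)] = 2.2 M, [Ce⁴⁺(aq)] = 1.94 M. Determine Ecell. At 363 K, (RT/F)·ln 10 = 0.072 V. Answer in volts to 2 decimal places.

Since E°(Ce⁴⁺/Ce³⁺) > E°(Sn²⁺/Sn), Ce⁴⁺/Ce³⁺ serves as the cathode.
E°cell = E°cat − E°an = +1.60 − (−0.14) = +1.74 V; n = 2.
The balanced reaction is 2 Ce⁴⁺(aq) + Sn(s) → 2 Ce³⁺(aq) + Sn²⁺(aq), so Q = ([Ce³⁺(aq)]^2·[Sn²⁺(aq)]) / [Ce⁴⁺(aq)]^2 = 1.4×10^−5 and log Q = −4.853.
E = E° − (0.072/n)·log Q = +1.74 − (0.072/2)(−4.853) = +1.91 V.

+1.91 V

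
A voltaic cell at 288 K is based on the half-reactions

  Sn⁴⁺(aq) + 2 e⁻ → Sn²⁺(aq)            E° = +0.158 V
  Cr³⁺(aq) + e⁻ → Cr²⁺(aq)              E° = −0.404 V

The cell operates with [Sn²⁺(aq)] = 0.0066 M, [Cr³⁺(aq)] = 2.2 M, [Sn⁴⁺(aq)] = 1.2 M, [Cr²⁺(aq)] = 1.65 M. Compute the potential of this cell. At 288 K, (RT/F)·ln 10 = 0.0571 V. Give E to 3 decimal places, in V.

The Sn⁴⁺/Sn²⁺ couple has the more positive E°, so it is the cathode; Cr³⁺/Cr²⁺ is the anode.
E°cell = +0.158 − (−0.404) = +0.562 V, with n = 2 electrons transferred.
The balanced reaction is Sn⁴⁺(aq) + 2 Cr²⁺(aq) → Sn²⁺(aq) + 2 Cr³⁺(aq), so Q = ([Sn²⁺(aq)]·[Cr³⁺(aq)]^2) / ([Sn⁴⁺(aq)]·[Cr²⁺(aq)]^2) = 0.00978 and log Q = −2.010.
By the Nernst equation, E = +0.562 − (0.0571/2)·(−2.010) = +0.619 V.

+0.619 V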